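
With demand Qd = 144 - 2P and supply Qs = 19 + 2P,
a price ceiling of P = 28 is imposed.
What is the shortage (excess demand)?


At P = 28:
Qd = 144 - 2*28 = 88
Qs = 19 + 2*28 = 75
Shortage = Qd - Qs = 88 - 75 = 13

13


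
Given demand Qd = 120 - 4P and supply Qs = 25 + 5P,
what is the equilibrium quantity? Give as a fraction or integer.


First find equilibrium price:
120 - 4P = 25 + 5P
P* = 95/9 = 95/9
Then substitute into demand:
Q* = 120 - 4 * 95/9 = 700/9

700/9


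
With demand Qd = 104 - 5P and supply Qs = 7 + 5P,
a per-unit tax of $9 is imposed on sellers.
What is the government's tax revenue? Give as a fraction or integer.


With tax on sellers, new supply: Qs' = 7 + 5(P - 9)
= 5P - 38
New equilibrium quantity:
Q_new = 33
Tax revenue = tax * Q_new = 9 * 33 = 297

297


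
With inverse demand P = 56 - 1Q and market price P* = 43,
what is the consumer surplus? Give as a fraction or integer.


Maximum willingness to pay (at Q=0): P_max = 56
Quantity demanded at P* = 43:
Q* = (56 - 43)/1 = 13
CS = (1/2) * Q* * (P_max - P*)
CS = (1/2) * 13 * (56 - 43)
CS = (1/2) * 13 * 13 = 169/2

169/2


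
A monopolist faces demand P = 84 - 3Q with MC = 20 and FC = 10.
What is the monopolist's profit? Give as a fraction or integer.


MR = MC: 84 - 6Q = 20
Q* = 32/3
P* = 84 - 3*32/3 = 52
Profit = (P* - MC)*Q* - FC
= (52 - 20)*32/3 - 10
= 32*32/3 - 10
= 1024/3 - 10 = 994/3

994/3


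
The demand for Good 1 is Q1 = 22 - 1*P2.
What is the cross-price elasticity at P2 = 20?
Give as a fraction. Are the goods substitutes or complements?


dQ1/dP2 = -1
At P2 = 20: Q1 = 22 - 1*20 = 2
Exy = (dQ1/dP2)(P2/Q1) = -1 * 20 / 2 = -10
Since Exy < 0, the goods are complements.

-10 (complements)


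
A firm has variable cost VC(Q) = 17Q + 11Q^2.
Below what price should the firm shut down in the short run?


AVC(Q) = VC(Q)/Q = 17 + 11Q
AVC is increasing in Q, so minimum AVC is at Q -> 0+.
Min AVC = 17
The firm should shut down if P < 17.

17


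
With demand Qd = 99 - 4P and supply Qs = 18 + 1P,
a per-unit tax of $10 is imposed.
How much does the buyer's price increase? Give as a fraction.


With a per-unit tax, the buyer's price increase depends on relative slopes.
Supply slope: d = 1, Demand slope: b = 4
Buyer's price increase = d * tax / (b + d)
= 1 * 10 / (4 + 1)
= 10 / 5 = 2

2


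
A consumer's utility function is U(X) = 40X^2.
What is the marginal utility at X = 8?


MU = dU/dX = 40*2*X^(2-1)
MU = 80*X^1
At X = 8:
MU = 80 * 8^1
MU = 80 * 8 = 640

640


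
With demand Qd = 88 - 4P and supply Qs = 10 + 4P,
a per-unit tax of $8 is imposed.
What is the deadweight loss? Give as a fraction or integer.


Pre-tax equilibrium quantity: Q* = 49
Post-tax equilibrium quantity: Q_tax = 33
Reduction in quantity: Q* - Q_tax = 16
DWL = (1/2) * tax * (Q* - Q_tax)
DWL = (1/2) * 8 * 16 = 64

64


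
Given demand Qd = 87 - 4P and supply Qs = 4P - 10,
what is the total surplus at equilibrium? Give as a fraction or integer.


Find equilibrium: 87 - 4P = 4P - 10
87 + 10 = 8P
P* = 97/8 = 97/8
Q* = 4*97/8 - 10 = 77/2
Inverse demand: P = 87/4 - Q/4, so P_max = 87/4
Inverse supply: P = 5/2 + Q/4, so P_min = 5/2
CS = (1/2) * 77/2 * (87/4 - 97/8) = 5929/32
PS = (1/2) * 77/2 * (97/8 - 5/2) = 5929/32
TS = CS + PS = 5929/32 + 5929/32 = 5929/16

5929/16


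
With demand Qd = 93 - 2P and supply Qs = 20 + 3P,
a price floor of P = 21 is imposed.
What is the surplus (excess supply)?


At P = 21:
Qd = 93 - 2*21 = 51
Qs = 20 + 3*21 = 83
Surplus = Qs - Qd = 83 - 51 = 32

32


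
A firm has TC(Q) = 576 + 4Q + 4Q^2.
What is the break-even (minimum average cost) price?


AC(Q) = 576/Q + 4 + 4Q
To minimize: dAC/dQ = -576/Q^2 + 4 = 0
Q^2 = 576/4 = 144
Q* = 12
Min AC = 576/12 + 4 + 4*12
Min AC = 48 + 4 + 48 = 100

100


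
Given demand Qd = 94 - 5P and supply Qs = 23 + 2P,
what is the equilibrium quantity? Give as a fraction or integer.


First find equilibrium price:
94 - 5P = 23 + 2P
P* = 71/7 = 71/7
Then substitute into demand:
Q* = 94 - 5 * 71/7 = 303/7

303/7


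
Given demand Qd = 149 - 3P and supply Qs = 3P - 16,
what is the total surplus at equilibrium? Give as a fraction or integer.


Find equilibrium: 149 - 3P = 3P - 16
149 + 16 = 6P
P* = 165/6 = 55/2
Q* = 3*55/2 - 16 = 133/2
Inverse demand: P = 149/3 - Q/3, so P_max = 149/3
Inverse supply: P = 16/3 + Q/3, so P_min = 16/3
CS = (1/2) * 133/2 * (149/3 - 55/2) = 17689/24
PS = (1/2) * 133/2 * (55/2 - 16/3) = 17689/24
TS = CS + PS = 17689/24 + 17689/24 = 17689/12

17689/12


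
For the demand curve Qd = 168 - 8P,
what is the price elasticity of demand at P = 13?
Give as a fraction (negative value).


dQ/dP = -8
At P = 13: Q = 168 - 8*13 = 64
E = (dQ/dP)(P/Q) = (-8)(13/64) = -13/8

-13/8


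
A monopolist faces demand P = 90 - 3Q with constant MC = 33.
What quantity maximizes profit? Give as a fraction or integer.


TR = P*Q = (90 - 3Q)Q = 90Q - 3Q^2
MR = dTR/dQ = 90 - 6Q
Set MR = MC:
90 - 6Q = 33
57 = 6Q
Q* = 57/6 = 19/2

19/2


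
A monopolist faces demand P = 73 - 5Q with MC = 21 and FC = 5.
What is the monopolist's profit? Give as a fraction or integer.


MR = MC: 73 - 10Q = 21
Q* = 26/5
P* = 73 - 5*26/5 = 47
Profit = (P* - MC)*Q* - FC
= (47 - 21)*26/5 - 5
= 26*26/5 - 5
= 676/5 - 5 = 651/5

651/5


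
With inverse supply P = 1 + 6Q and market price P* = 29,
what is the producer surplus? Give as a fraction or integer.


Minimum supply price (at Q=0): P_min = 1
Quantity supplied at P* = 29:
Q* = (29 - 1)/6 = 14/3
PS = (1/2) * Q* * (P* - P_min)
PS = (1/2) * 14/3 * (29 - 1)
PS = (1/2) * 14/3 * 28 = 196/3

196/3


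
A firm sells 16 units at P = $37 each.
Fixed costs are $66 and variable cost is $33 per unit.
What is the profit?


Total Revenue = P * Q = 37 * 16 = $592
Total Cost = FC + VC*Q = 66 + 33*16 = $594
Profit = TR - TC = 592 - 594 = $-2

$-2


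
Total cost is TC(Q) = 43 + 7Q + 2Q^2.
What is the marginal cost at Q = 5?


MC = dTC/dQ = 7 + 2*2*Q
At Q = 5:
MC = 7 + 4*5
MC = 7 + 20 = 27

27


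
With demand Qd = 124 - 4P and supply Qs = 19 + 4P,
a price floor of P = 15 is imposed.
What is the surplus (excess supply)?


At P = 15:
Qd = 124 - 4*15 = 64
Qs = 19 + 4*15 = 79
Surplus = Qs - Qd = 79 - 64 = 15

15


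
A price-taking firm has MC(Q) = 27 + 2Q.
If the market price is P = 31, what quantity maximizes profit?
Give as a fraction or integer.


In perfect competition, profit is maximized where P = MC.
31 = 27 + 2Q
4 = 2Q
Q* = 4/2 = 2

2


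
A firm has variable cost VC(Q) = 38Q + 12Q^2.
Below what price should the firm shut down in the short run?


AVC(Q) = VC(Q)/Q = 38 + 12Q
AVC is increasing in Q, so minimum AVC is at Q -> 0+.
Min AVC = 38
The firm should shut down if P < 38.

38


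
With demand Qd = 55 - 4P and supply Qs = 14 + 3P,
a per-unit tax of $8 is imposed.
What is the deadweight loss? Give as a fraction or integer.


Pre-tax equilibrium quantity: Q* = 221/7
Post-tax equilibrium quantity: Q_tax = 125/7
Reduction in quantity: Q* - Q_tax = 96/7
DWL = (1/2) * tax * (Q* - Q_tax)
DWL = (1/2) * 8 * 96/7 = 384/7

384/7


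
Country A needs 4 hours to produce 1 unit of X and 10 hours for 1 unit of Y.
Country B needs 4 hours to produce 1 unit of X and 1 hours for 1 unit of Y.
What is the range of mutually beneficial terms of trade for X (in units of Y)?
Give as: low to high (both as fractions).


Opportunity cost of X for Country A = hours_X / hours_Y = 4/10 = 2/5 units of Y
Opportunity cost of X for Country B = hours_X / hours_Y = 4/1 = 4 units of Y
Terms of trade must be between the two opportunity costs.
Range: 2/5 to 4

2/5 to 4


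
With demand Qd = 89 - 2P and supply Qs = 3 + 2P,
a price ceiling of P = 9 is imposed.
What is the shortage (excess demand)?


At P = 9:
Qd = 89 - 2*9 = 71
Qs = 3 + 2*9 = 21
Shortage = Qd - Qs = 71 - 21 = 50

50


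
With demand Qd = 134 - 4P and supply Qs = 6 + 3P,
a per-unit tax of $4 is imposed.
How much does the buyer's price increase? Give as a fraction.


With a per-unit tax, the buyer's price increase depends on relative slopes.
Supply slope: d = 3, Demand slope: b = 4
Buyer's price increase = d * tax / (b + d)
= 3 * 4 / (4 + 3)
= 12 / 7 = 12/7

12/7


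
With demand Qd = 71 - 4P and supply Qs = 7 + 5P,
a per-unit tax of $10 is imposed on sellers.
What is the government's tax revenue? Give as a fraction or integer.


With tax on sellers, new supply: Qs' = 7 + 5(P - 10)
= 5P - 43
New equilibrium quantity:
Q_new = 61/3
Tax revenue = tax * Q_new = 10 * 61/3 = 610/3

610/3


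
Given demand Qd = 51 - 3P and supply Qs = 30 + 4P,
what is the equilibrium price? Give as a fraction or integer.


At equilibrium, Qd = Qs.
51 - 3P = 30 + 4P
51 - 30 = 3P + 4P
21 = 7P
P* = 21/7 = 3

3


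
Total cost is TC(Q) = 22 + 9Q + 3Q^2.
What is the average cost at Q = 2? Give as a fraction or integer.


TC(2) = 22 + 9*2 + 3*2^2
TC(2) = 22 + 18 + 12 = 52
AC = TC/Q = 52/2 = 26

26


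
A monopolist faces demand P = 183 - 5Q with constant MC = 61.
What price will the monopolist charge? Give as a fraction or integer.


MR = 183 - 10Q
Set MR = MC: 183 - 10Q = 61
Q* = 61/5
Substitute into demand:
P* = 183 - 5*61/5 = 122

122


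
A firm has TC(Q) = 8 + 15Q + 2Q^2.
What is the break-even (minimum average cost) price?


AC(Q) = 8/Q + 15 + 2Q
To minimize: dAC/dQ = -8/Q^2 + 2 = 0
Q^2 = 8/2 = 4
Q* = 2
Min AC = 8/2 + 15 + 2*2
Min AC = 4 + 15 + 4 = 23

23


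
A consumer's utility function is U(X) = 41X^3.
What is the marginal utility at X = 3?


MU = dU/dX = 41*3*X^(3-1)
MU = 123*X^2
At X = 3:
MU = 123 * 3^2
MU = 123 * 9 = 1107

1107


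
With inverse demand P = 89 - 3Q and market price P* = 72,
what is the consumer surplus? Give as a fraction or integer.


Maximum willingness to pay (at Q=0): P_max = 89
Quantity demanded at P* = 72:
Q* = (89 - 72)/3 = 17/3
CS = (1/2) * Q* * (P_max - P*)
CS = (1/2) * 17/3 * (89 - 72)
CS = (1/2) * 17/3 * 17 = 289/6

289/6


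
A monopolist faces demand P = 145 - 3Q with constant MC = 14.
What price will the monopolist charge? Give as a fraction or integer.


MR = 145 - 6Q
Set MR = MC: 145 - 6Q = 14
Q* = 131/6
Substitute into demand:
P* = 145 - 3*131/6 = 159/2

159/2


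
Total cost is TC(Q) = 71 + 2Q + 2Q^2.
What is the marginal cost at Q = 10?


MC = dTC/dQ = 2 + 2*2*Q
At Q = 10:
MC = 2 + 4*10
MC = 2 + 40 = 42

42


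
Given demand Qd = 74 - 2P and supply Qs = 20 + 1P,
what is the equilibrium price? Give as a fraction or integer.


At equilibrium, Qd = Qs.
74 - 2P = 20 + 1P
74 - 20 = 2P + 1P
54 = 3P
P* = 54/3 = 18

18


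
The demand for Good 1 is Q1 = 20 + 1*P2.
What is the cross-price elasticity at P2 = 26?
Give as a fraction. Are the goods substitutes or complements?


dQ1/dP2 = 1
At P2 = 26: Q1 = 20 + 1*26 = 46
Exy = (dQ1/dP2)(P2/Q1) = 1 * 26 / 46 = 13/23
Since Exy > 0, the goods are substitutes.

13/23 (substitutes)


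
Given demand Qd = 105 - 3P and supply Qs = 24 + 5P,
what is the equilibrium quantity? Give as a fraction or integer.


First find equilibrium price:
105 - 3P = 24 + 5P
P* = 81/8 = 81/8
Then substitute into demand:
Q* = 105 - 3 * 81/8 = 597/8

597/8


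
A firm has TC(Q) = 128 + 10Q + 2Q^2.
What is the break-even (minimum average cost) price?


AC(Q) = 128/Q + 10 + 2Q
To minimize: dAC/dQ = -128/Q^2 + 2 = 0
Q^2 = 128/2 = 64
Q* = 8
Min AC = 128/8 + 10 + 2*8
Min AC = 16 + 10 + 16 = 42

42


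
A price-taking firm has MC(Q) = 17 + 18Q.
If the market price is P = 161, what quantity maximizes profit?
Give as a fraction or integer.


In perfect competition, profit is maximized where P = MC.
161 = 17 + 18Q
144 = 18Q
Q* = 144/18 = 8

8


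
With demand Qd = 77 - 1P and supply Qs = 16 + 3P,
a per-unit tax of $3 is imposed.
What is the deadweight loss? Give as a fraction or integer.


Pre-tax equilibrium quantity: Q* = 247/4
Post-tax equilibrium quantity: Q_tax = 119/2
Reduction in quantity: Q* - Q_tax = 9/4
DWL = (1/2) * tax * (Q* - Q_tax)
DWL = (1/2) * 3 * 9/4 = 27/8

27/8


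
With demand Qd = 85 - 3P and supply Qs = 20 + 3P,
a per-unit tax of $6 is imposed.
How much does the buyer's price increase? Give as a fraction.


With a per-unit tax, the buyer's price increase depends on relative slopes.
Supply slope: d = 3, Demand slope: b = 3
Buyer's price increase = d * tax / (b + d)
= 3 * 6 / (3 + 3)
= 18 / 6 = 3

3


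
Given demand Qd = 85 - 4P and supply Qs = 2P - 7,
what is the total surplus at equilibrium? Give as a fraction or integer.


Find equilibrium: 85 - 4P = 2P - 7
85 + 7 = 6P
P* = 92/6 = 46/3
Q* = 2*46/3 - 7 = 71/3
Inverse demand: P = 85/4 - Q/4, so P_max = 85/4
Inverse supply: P = 7/2 + Q/2, so P_min = 7/2
CS = (1/2) * 71/3 * (85/4 - 46/3) = 5041/72
PS = (1/2) * 71/3 * (46/3 - 7/2) = 5041/36
TS = CS + PS = 5041/72 + 5041/36 = 5041/24

5041/24


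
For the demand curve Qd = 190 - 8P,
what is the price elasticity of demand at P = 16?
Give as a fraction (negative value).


dQ/dP = -8
At P = 16: Q = 190 - 8*16 = 62
E = (dQ/dP)(P/Q) = (-8)(16/62) = -64/31

-64/31


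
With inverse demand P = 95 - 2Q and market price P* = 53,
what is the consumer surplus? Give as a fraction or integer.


Maximum willingness to pay (at Q=0): P_max = 95
Quantity demanded at P* = 53:
Q* = (95 - 53)/2 = 21
CS = (1/2) * Q* * (P_max - P*)
CS = (1/2) * 21 * (95 - 53)
CS = (1/2) * 21 * 42 = 441

441


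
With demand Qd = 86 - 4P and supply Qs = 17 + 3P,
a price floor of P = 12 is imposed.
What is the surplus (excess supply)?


At P = 12:
Qd = 86 - 4*12 = 38
Qs = 17 + 3*12 = 53
Surplus = Qs - Qd = 53 - 38 = 15

15


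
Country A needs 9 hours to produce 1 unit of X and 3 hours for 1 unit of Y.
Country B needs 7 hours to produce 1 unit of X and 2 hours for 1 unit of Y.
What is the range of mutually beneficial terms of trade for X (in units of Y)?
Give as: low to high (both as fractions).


Opportunity cost of X for Country A = hours_X / hours_Y = 9/3 = 3 units of Y
Opportunity cost of X for Country B = hours_X / hours_Y = 7/2 = 7/2 units of Y
Terms of trade must be between the two opportunity costs.
Range: 3 to 7/2

3 to 7/2


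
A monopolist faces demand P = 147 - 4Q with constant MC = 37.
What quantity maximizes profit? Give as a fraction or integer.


TR = P*Q = (147 - 4Q)Q = 147Q - 4Q^2
MR = dTR/dQ = 147 - 8Q
Set MR = MC:
147 - 8Q = 37
110 = 8Q
Q* = 110/8 = 55/4

55/4


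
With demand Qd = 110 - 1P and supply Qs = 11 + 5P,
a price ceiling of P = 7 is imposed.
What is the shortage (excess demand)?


At P = 7:
Qd = 110 - 1*7 = 103
Qs = 11 + 5*7 = 46
Shortage = Qd - Qs = 103 - 46 = 57

57


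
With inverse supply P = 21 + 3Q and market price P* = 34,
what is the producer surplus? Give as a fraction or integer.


Minimum supply price (at Q=0): P_min = 21
Quantity supplied at P* = 34:
Q* = (34 - 21)/3 = 13/3
PS = (1/2) * Q* * (P* - P_min)
PS = (1/2) * 13/3 * (34 - 21)
PS = (1/2) * 13/3 * 13 = 169/6

169/6


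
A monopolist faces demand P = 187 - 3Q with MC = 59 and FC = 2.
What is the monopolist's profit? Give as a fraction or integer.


MR = MC: 187 - 6Q = 59
Q* = 64/3
P* = 187 - 3*64/3 = 123
Profit = (P* - MC)*Q* - FC
= (123 - 59)*64/3 - 2
= 64*64/3 - 2
= 4096/3 - 2 = 4090/3

4090/3


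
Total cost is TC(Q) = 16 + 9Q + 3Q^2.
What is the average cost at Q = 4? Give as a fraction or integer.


TC(4) = 16 + 9*4 + 3*4^2
TC(4) = 16 + 36 + 48 = 100
AC = TC/Q = 100/4 = 25

25


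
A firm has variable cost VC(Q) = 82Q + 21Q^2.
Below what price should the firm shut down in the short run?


AVC(Q) = VC(Q)/Q = 82 + 21Q
AVC is increasing in Q, so minimum AVC is at Q -> 0+.
Min AVC = 82
The firm should shut down if P < 82.

82


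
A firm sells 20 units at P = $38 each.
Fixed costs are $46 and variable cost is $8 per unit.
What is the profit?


Total Revenue = P * Q = 38 * 20 = $760
Total Cost = FC + VC*Q = 46 + 8*20 = $206
Profit = TR - TC = 760 - 206 = $554

$554


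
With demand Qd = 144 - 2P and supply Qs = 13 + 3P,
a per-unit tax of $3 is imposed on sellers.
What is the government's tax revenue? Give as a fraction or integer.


With tax on sellers, new supply: Qs' = 13 + 3(P - 3)
= 4 + 3P
New equilibrium quantity:
Q_new = 88
Tax revenue = tax * Q_new = 3 * 88 = 264

264


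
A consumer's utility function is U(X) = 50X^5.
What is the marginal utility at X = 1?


MU = dU/dX = 50*5*X^(5-1)
MU = 250*X^4
At X = 1:
MU = 250 * 1^4
MU = 250 * 1 = 250

250


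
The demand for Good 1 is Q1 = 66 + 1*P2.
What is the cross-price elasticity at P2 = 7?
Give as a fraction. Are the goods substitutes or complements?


dQ1/dP2 = 1
At P2 = 7: Q1 = 66 + 1*7 = 73
Exy = (dQ1/dP2)(P2/Q1) = 1 * 7 / 73 = 7/73
Since Exy > 0, the goods are substitutes.

7/73 (substitutes)


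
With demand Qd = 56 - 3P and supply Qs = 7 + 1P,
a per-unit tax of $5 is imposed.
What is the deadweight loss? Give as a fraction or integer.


Pre-tax equilibrium quantity: Q* = 77/4
Post-tax equilibrium quantity: Q_tax = 31/2
Reduction in quantity: Q* - Q_tax = 15/4
DWL = (1/2) * tax * (Q* - Q_tax)
DWL = (1/2) * 5 * 15/4 = 75/8

75/8


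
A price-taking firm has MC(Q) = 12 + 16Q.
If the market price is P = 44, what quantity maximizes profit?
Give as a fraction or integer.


In perfect competition, profit is maximized where P = MC.
44 = 12 + 16Q
32 = 16Q
Q* = 32/16 = 2

2


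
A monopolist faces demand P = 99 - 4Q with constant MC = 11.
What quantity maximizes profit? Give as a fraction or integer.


TR = P*Q = (99 - 4Q)Q = 99Q - 4Q^2
MR = dTR/dQ = 99 - 8Q
Set MR = MC:
99 - 8Q = 11
88 = 8Q
Q* = 88/8 = 11

11


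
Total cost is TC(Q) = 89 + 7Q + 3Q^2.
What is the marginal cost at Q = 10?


MC = dTC/dQ = 7 + 2*3*Q
At Q = 10:
MC = 7 + 6*10
MC = 7 + 60 = 67

67


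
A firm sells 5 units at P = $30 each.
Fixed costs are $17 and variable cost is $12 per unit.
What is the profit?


Total Revenue = P * Q = 30 * 5 = $150
Total Cost = FC + VC*Q = 17 + 12*5 = $77
Profit = TR - TC = 150 - 77 = $73

$73


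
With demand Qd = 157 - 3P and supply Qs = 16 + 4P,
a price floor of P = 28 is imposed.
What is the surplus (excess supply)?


At P = 28:
Qd = 157 - 3*28 = 73
Qs = 16 + 4*28 = 128
Surplus = Qs - Qd = 128 - 73 = 55

55


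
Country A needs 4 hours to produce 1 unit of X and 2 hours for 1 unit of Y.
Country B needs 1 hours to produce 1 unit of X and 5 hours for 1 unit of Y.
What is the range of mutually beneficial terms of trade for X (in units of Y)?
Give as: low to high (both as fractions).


Opportunity cost of X for Country A = hours_X / hours_Y = 4/2 = 2 units of Y
Opportunity cost of X for Country B = hours_X / hours_Y = 1/5 = 1/5 units of Y
Terms of trade must be between the two opportunity costs.
Range: 1/5 to 2

1/5 to 2


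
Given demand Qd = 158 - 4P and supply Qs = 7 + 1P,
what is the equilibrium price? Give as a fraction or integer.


At equilibrium, Qd = Qs.
158 - 4P = 7 + 1P
158 - 7 = 4P + 1P
151 = 5P
P* = 151/5 = 151/5

151/5


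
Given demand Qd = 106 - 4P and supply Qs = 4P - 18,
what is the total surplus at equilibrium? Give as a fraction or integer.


Find equilibrium: 106 - 4P = 4P - 18
106 + 18 = 8P
P* = 124/8 = 31/2
Q* = 4*31/2 - 18 = 44
Inverse demand: P = 53/2 - Q/4, so P_max = 53/2
Inverse supply: P = 9/2 + Q/4, so P_min = 9/2
CS = (1/2) * 44 * (53/2 - 31/2) = 242
PS = (1/2) * 44 * (31/2 - 9/2) = 242
TS = CS + PS = 242 + 242 = 484

484


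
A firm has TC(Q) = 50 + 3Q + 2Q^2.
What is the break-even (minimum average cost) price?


AC(Q) = 50/Q + 3 + 2Q
To minimize: dAC/dQ = -50/Q^2 + 2 = 0
Q^2 = 50/2 = 25
Q* = 5
Min AC = 50/5 + 3 + 2*5
Min AC = 10 + 3 + 10 = 23

23


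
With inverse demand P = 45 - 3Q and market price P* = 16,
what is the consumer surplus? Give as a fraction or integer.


Maximum willingness to pay (at Q=0): P_max = 45
Quantity demanded at P* = 16:
Q* = (45 - 16)/3 = 29/3
CS = (1/2) * Q* * (P_max - P*)
CS = (1/2) * 29/3 * (45 - 16)
CS = (1/2) * 29/3 * 29 = 841/6

841/6


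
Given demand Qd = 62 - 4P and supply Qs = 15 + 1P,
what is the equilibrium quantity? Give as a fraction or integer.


First find equilibrium price:
62 - 4P = 15 + 1P
P* = 47/5 = 47/5
Then substitute into demand:
Q* = 62 - 4 * 47/5 = 122/5

122/5


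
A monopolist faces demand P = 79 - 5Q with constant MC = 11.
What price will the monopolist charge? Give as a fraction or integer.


MR = 79 - 10Q
Set MR = MC: 79 - 10Q = 11
Q* = 34/5
Substitute into demand:
P* = 79 - 5*34/5 = 45

45


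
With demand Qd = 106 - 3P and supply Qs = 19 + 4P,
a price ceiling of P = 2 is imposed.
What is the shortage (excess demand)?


At P = 2:
Qd = 106 - 3*2 = 100
Qs = 19 + 4*2 = 27
Shortage = Qd - Qs = 100 - 27 = 73

73


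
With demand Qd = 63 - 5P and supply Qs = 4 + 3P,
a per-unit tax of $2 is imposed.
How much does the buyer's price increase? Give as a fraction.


With a per-unit tax, the buyer's price increase depends on relative slopes.
Supply slope: d = 3, Demand slope: b = 5
Buyer's price increase = d * tax / (b + d)
= 3 * 2 / (5 + 3)
= 6 / 8 = 3/4

3/4


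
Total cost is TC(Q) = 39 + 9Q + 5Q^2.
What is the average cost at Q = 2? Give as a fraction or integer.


TC(2) = 39 + 9*2 + 5*2^2
TC(2) = 39 + 18 + 20 = 77
AC = TC/Q = 77/2 = 77/2

77/2


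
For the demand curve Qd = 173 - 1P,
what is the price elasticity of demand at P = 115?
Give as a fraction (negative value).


dQ/dP = -1
At P = 115: Q = 173 - 1*115 = 58
E = (dQ/dP)(P/Q) = (-1)(115/58) = -115/58

-115/58


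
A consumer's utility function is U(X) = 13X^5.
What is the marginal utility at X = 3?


MU = dU/dX = 13*5*X^(5-1)
MU = 65*X^4
At X = 3:
MU = 65 * 3^4
MU = 65 * 81 = 5265

5265


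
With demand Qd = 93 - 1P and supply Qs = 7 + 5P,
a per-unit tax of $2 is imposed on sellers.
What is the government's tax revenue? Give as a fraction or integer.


With tax on sellers, new supply: Qs' = 7 + 5(P - 2)
= 5P - 3
New equilibrium quantity:
Q_new = 77
Tax revenue = tax * Q_new = 2 * 77 = 154

154


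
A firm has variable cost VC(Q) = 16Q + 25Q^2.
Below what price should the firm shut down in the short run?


AVC(Q) = VC(Q)/Q = 16 + 25Q
AVC is increasing in Q, so minimum AVC is at Q -> 0+.
Min AVC = 16
The firm should shut down if P < 16.

16


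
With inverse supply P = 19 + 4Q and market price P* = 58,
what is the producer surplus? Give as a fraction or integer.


Minimum supply price (at Q=0): P_min = 19
Quantity supplied at P* = 58:
Q* = (58 - 19)/4 = 39/4
PS = (1/2) * Q* * (P* - P_min)
PS = (1/2) * 39/4 * (58 - 19)
PS = (1/2) * 39/4 * 39 = 1521/8

1521/8


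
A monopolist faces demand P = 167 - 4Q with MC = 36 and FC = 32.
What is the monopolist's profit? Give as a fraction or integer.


MR = MC: 167 - 8Q = 36
Q* = 131/8
P* = 167 - 4*131/8 = 203/2
Profit = (P* - MC)*Q* - FC
= (203/2 - 36)*131/8 - 32
= 131/2*131/8 - 32
= 17161/16 - 32 = 16649/16

16649/16


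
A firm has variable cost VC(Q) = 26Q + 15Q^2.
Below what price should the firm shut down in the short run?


AVC(Q) = VC(Q)/Q = 26 + 15Q
AVC is increasing in Q, so minimum AVC is at Q -> 0+.
Min AVC = 26
The firm should shut down if P < 26.

26


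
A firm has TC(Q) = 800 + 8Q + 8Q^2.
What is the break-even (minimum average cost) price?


AC(Q) = 800/Q + 8 + 8Q
To minimize: dAC/dQ = -800/Q^2 + 8 = 0
Q^2 = 800/8 = 100
Q* = 10
Min AC = 800/10 + 8 + 8*10
Min AC = 80 + 8 + 80 = 168

168


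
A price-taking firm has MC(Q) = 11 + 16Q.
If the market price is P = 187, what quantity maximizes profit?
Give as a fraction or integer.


In perfect competition, profit is maximized where P = MC.
187 = 11 + 16Q
176 = 16Q
Q* = 176/16 = 11

11


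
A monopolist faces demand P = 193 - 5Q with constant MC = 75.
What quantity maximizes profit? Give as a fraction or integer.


TR = P*Q = (193 - 5Q)Q = 193Q - 5Q^2
MR = dTR/dQ = 193 - 10Q
Set MR = MC:
193 - 10Q = 75
118 = 10Q
Q* = 118/10 = 59/5

59/5


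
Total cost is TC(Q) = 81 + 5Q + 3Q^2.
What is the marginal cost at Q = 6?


MC = dTC/dQ = 5 + 2*3*Q
At Q = 6:
MC = 5 + 6*6
MC = 5 + 36 = 41

41


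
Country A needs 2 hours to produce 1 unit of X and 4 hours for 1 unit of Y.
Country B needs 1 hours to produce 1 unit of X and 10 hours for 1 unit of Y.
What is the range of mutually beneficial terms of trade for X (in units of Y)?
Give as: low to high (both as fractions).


Opportunity cost of X for Country A = hours_X / hours_Y = 2/4 = 1/2 units of Y
Opportunity cost of X for Country B = hours_X / hours_Y = 1/10 = 1/10 units of Y
Terms of trade must be between the two opportunity costs.
Range: 1/10 to 1/2

1/10 to 1/2


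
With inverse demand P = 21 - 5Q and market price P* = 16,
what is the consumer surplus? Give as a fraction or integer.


Maximum willingness to pay (at Q=0): P_max = 21
Quantity demanded at P* = 16:
Q* = (21 - 16)/5 = 1
CS = (1/2) * Q* * (P_max - P*)
CS = (1/2) * 1 * (21 - 16)
CS = (1/2) * 1 * 5 = 5/2

5/2


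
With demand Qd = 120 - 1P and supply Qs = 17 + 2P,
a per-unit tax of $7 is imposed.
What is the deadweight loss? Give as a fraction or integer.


Pre-tax equilibrium quantity: Q* = 257/3
Post-tax equilibrium quantity: Q_tax = 81
Reduction in quantity: Q* - Q_tax = 14/3
DWL = (1/2) * tax * (Q* - Q_tax)
DWL = (1/2) * 7 * 14/3 = 49/3

49/3


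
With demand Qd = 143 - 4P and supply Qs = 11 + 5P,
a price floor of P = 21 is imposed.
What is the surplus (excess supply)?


At P = 21:
Qd = 143 - 4*21 = 59
Qs = 11 + 5*21 = 116
Surplus = Qs - Qd = 116 - 59 = 57

57


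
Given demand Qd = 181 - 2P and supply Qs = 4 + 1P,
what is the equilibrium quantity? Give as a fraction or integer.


First find equilibrium price:
181 - 2P = 4 + 1P
P* = 177/3 = 59
Then substitute into demand:
Q* = 181 - 2 * 59 = 63

63


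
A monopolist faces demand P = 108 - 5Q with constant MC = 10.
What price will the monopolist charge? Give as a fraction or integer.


MR = 108 - 10Q
Set MR = MC: 108 - 10Q = 10
Q* = 49/5
Substitute into demand:
P* = 108 - 5*49/5 = 59

59


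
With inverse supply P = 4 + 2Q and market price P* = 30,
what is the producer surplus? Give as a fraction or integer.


Minimum supply price (at Q=0): P_min = 4
Quantity supplied at P* = 30:
Q* = (30 - 4)/2 = 13
PS = (1/2) * Q* * (P* - P_min)
PS = (1/2) * 13 * (30 - 4)
PS = (1/2) * 13 * 26 = 169

169


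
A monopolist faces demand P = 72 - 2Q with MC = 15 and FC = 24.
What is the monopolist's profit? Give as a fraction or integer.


MR = MC: 72 - 4Q = 15
Q* = 57/4
P* = 72 - 2*57/4 = 87/2
Profit = (P* - MC)*Q* - FC
= (87/2 - 15)*57/4 - 24
= 57/2*57/4 - 24
= 3249/8 - 24 = 3057/8

3057/8


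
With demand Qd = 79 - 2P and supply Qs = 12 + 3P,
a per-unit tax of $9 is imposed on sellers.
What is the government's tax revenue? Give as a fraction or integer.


With tax on sellers, new supply: Qs' = 12 + 3(P - 9)
= 3P - 15
New equilibrium quantity:
Q_new = 207/5
Tax revenue = tax * Q_new = 9 * 207/5 = 1863/5

1863/5


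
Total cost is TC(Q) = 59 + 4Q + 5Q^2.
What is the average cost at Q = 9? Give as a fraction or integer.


TC(9) = 59 + 4*9 + 5*9^2
TC(9) = 59 + 36 + 405 = 500
AC = TC/Q = 500/9 = 500/9

500/9


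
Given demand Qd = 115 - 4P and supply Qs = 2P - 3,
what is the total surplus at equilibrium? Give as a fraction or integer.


Find equilibrium: 115 - 4P = 2P - 3
115 + 3 = 6P
P* = 118/6 = 59/3
Q* = 2*59/3 - 3 = 109/3
Inverse demand: P = 115/4 - Q/4, so P_max = 115/4
Inverse supply: P = 3/2 + Q/2, so P_min = 3/2
CS = (1/2) * 109/3 * (115/4 - 59/3) = 11881/72
PS = (1/2) * 109/3 * (59/3 - 3/2) = 11881/36
TS = CS + PS = 11881/72 + 11881/36 = 11881/24

11881/24


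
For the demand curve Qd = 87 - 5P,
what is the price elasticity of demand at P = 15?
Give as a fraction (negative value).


dQ/dP = -5
At P = 15: Q = 87 - 5*15 = 12
E = (dQ/dP)(P/Q) = (-5)(15/12) = -25/4

-25/4


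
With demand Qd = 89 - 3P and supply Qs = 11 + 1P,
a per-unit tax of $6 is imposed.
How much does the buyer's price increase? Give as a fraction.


With a per-unit tax, the buyer's price increase depends on relative slopes.
Supply slope: d = 1, Demand slope: b = 3
Buyer's price increase = d * tax / (b + d)
= 1 * 6 / (3 + 1)
= 6 / 4 = 3/2

3/2


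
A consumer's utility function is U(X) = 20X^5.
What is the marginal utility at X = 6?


MU = dU/dX = 20*5*X^(5-1)
MU = 100*X^4
At X = 6:
MU = 100 * 6^4
MU = 100 * 1296 = 129600

129600


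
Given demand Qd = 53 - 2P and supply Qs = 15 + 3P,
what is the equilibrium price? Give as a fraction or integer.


At equilibrium, Qd = Qs.
53 - 2P = 15 + 3P
53 - 15 = 2P + 3P
38 = 5P
P* = 38/5 = 38/5

38/5


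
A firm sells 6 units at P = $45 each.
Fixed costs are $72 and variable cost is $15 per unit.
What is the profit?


Total Revenue = P * Q = 45 * 6 = $270
Total Cost = FC + VC*Q = 72 + 15*6 = $162
Profit = TR - TC = 270 - 162 = $108

$108


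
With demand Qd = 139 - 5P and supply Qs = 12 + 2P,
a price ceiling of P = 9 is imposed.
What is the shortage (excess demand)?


At P = 9:
Qd = 139 - 5*9 = 94
Qs = 12 + 2*9 = 30
Shortage = Qd - Qs = 94 - 30 = 64

64


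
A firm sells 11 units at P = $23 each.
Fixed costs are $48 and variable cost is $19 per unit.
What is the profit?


Total Revenue = P * Q = 23 * 11 = $253
Total Cost = FC + VC*Q = 48 + 19*11 = $257
Profit = TR - TC = 253 - 257 = $-4

$-4


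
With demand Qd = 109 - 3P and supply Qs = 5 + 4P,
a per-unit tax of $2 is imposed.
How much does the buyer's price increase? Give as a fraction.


With a per-unit tax, the buyer's price increase depends on relative slopes.
Supply slope: d = 4, Demand slope: b = 3
Buyer's price increase = d * tax / (b + d)
= 4 * 2 / (3 + 4)
= 8 / 7 = 8/7

8/7


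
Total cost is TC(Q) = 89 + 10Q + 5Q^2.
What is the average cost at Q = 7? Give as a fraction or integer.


TC(7) = 89 + 10*7 + 5*7^2
TC(7) = 89 + 70 + 245 = 404
AC = TC/Q = 404/7 = 404/7

404/7


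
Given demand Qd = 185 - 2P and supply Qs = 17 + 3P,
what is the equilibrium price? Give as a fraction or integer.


At equilibrium, Qd = Qs.
185 - 2P = 17 + 3P
185 - 17 = 2P + 3P
168 = 5P
P* = 168/5 = 168/5

168/5


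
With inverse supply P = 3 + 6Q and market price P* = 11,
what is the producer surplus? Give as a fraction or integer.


Minimum supply price (at Q=0): P_min = 3
Quantity supplied at P* = 11:
Q* = (11 - 3)/6 = 4/3
PS = (1/2) * Q* * (P* - P_min)
PS = (1/2) * 4/3 * (11 - 3)
PS = (1/2) * 4/3 * 8 = 16/3

16/3


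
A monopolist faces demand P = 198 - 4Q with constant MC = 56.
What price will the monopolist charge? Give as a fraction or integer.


MR = 198 - 8Q
Set MR = MC: 198 - 8Q = 56
Q* = 71/4
Substitute into demand:
P* = 198 - 4*71/4 = 127

127


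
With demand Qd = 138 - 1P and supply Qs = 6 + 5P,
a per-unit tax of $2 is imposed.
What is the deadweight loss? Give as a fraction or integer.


Pre-tax equilibrium quantity: Q* = 116
Post-tax equilibrium quantity: Q_tax = 343/3
Reduction in quantity: Q* - Q_tax = 5/3
DWL = (1/2) * tax * (Q* - Q_tax)
DWL = (1/2) * 2 * 5/3 = 5/3

5/3


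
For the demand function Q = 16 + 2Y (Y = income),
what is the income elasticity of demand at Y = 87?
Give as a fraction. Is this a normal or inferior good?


dQ/dY = 2
At Y = 87: Q = 16 + 2*87 = 190
Ey = (dQ/dY)(Y/Q) = 2 * 87 / 190 = 87/95
Since Ey > 0, this is a normal good.

87/95 (normal good)


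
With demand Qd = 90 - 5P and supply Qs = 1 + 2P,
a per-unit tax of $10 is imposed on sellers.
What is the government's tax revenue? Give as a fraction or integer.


With tax on sellers, new supply: Qs' = 1 + 2(P - 10)
= 2P - 19
New equilibrium quantity:
Q_new = 85/7
Tax revenue = tax * Q_new = 10 * 85/7 = 850/7

850/7


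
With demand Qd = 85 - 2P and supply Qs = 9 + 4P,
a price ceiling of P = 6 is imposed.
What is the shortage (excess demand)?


At P = 6:
Qd = 85 - 2*6 = 73
Qs = 9 + 4*6 = 33
Shortage = Qd - Qs = 73 - 33 = 40

40


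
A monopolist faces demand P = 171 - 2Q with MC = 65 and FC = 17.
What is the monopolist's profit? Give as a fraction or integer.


MR = MC: 171 - 4Q = 65
Q* = 53/2
P* = 171 - 2*53/2 = 118
Profit = (P* - MC)*Q* - FC
= (118 - 65)*53/2 - 17
= 53*53/2 - 17
= 2809/2 - 17 = 2775/2

2775/2


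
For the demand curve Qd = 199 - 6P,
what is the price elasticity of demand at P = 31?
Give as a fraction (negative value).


dQ/dP = -6
At P = 31: Q = 199 - 6*31 = 13
E = (dQ/dP)(P/Q) = (-6)(31/13) = -186/13

-186/13


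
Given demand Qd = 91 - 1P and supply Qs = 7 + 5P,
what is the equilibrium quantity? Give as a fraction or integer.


First find equilibrium price:
91 - 1P = 7 + 5P
P* = 84/6 = 14
Then substitute into demand:
Q* = 91 - 1 * 14 = 77

77


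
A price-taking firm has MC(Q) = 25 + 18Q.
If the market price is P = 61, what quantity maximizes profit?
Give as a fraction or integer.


In perfect competition, profit is maximized where P = MC.
61 = 25 + 18Q
36 = 18Q
Q* = 36/18 = 2

2


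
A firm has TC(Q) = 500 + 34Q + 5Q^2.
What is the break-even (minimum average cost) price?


AC(Q) = 500/Q + 34 + 5Q
To minimize: dAC/dQ = -500/Q^2 + 5 = 0
Q^2 = 500/5 = 100
Q* = 10
Min AC = 500/10 + 34 + 5*10
Min AC = 50 + 34 + 50 = 134

134


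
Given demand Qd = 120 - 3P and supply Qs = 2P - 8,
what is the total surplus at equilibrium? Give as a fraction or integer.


Find equilibrium: 120 - 3P = 2P - 8
120 + 8 = 5P
P* = 128/5 = 128/5
Q* = 2*128/5 - 8 = 216/5
Inverse demand: P = 40 - Q/3, so P_max = 40
Inverse supply: P = 4 + Q/2, so P_min = 4
CS = (1/2) * 216/5 * (40 - 128/5) = 7776/25
PS = (1/2) * 216/5 * (128/5 - 4) = 11664/25
TS = CS + PS = 7776/25 + 11664/25 = 3888/5

3888/5


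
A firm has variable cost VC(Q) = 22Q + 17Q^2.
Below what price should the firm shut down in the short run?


AVC(Q) = VC(Q)/Q = 22 + 17Q
AVC is increasing in Q, so minimum AVC is at Q -> 0+.
Min AVC = 22
The firm should shut down if P < 22.

22


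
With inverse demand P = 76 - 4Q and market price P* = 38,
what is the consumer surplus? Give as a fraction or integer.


Maximum willingness to pay (at Q=0): P_max = 76
Quantity demanded at P* = 38:
Q* = (76 - 38)/4 = 19/2
CS = (1/2) * Q* * (P_max - P*)
CS = (1/2) * 19/2 * (76 - 38)
CS = (1/2) * 19/2 * 38 = 361/2

361/2


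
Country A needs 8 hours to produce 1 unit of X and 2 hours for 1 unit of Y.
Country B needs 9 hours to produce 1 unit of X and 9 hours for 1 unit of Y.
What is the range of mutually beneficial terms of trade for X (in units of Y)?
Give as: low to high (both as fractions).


Opportunity cost of X for Country A = hours_X / hours_Y = 8/2 = 4 units of Y
Opportunity cost of X for Country B = hours_X / hours_Y = 9/9 = 1 units of Y
Terms of trade must be between the two opportunity costs.
Range: 1 to 4

1 to 4


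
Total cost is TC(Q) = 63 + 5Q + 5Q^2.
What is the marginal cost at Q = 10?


MC = dTC/dQ = 5 + 2*5*Q
At Q = 10:
MC = 5 + 10*10
MC = 5 + 100 = 105

105


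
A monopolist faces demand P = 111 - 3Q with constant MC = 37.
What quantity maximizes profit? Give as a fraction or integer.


TR = P*Q = (111 - 3Q)Q = 111Q - 3Q^2
MR = dTR/dQ = 111 - 6Q
Set MR = MC:
111 - 6Q = 37
74 = 6Q
Q* = 74/6 = 37/3

37/3


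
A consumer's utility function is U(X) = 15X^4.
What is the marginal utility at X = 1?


MU = dU/dX = 15*4*X^(4-1)
MU = 60*X^3
At X = 1:
MU = 60 * 1^3
MU = 60 * 1 = 60

60


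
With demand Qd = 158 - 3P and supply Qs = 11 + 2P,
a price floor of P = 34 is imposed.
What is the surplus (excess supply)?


At P = 34:
Qd = 158 - 3*34 = 56
Qs = 11 + 2*34 = 79
Surplus = Qs - Qd = 79 - 56 = 23

23


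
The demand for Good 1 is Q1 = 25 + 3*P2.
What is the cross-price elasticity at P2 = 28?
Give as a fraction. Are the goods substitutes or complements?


dQ1/dP2 = 3
At P2 = 28: Q1 = 25 + 3*28 = 109
Exy = (dQ1/dP2)(P2/Q1) = 3 * 28 / 109 = 84/109
Since Exy > 0, the goods are substitutes.

84/109 (substitutes)


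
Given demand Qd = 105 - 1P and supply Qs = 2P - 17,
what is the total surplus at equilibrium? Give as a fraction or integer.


Find equilibrium: 105 - 1P = 2P - 17
105 + 17 = 3P
P* = 122/3 = 122/3
Q* = 2*122/3 - 17 = 193/3
Inverse demand: P = 105 - Q/1, so P_max = 105
Inverse supply: P = 17/2 + Q/2, so P_min = 17/2
CS = (1/2) * 193/3 * (105 - 122/3) = 37249/18
PS = (1/2) * 193/3 * (122/3 - 17/2) = 37249/36
TS = CS + PS = 37249/18 + 37249/36 = 37249/12

37249/12


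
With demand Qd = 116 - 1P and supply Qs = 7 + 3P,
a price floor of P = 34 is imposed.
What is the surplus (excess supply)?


At P = 34:
Qd = 116 - 1*34 = 82
Qs = 7 + 3*34 = 109
Surplus = Qs - Qd = 109 - 82 = 27

27


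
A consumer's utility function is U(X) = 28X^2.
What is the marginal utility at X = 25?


MU = dU/dX = 28*2*X^(2-1)
MU = 56*X^1
At X = 25:
MU = 56 * 25^1
MU = 56 * 25 = 1400

1400


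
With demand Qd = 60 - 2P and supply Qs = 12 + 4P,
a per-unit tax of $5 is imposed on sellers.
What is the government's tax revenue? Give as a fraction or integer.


With tax on sellers, new supply: Qs' = 12 + 4(P - 5)
= 4P - 8
New equilibrium quantity:
Q_new = 112/3
Tax revenue = tax * Q_new = 5 * 112/3 = 560/3

560/3


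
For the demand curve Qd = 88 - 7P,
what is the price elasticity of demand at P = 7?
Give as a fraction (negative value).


dQ/dP = -7
At P = 7: Q = 88 - 7*7 = 39
E = (dQ/dP)(P/Q) = (-7)(7/39) = -49/39

-49/39


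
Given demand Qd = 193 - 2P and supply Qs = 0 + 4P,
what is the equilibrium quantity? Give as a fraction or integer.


First find equilibrium price:
193 - 2P = 0 + 4P
P* = 193/6 = 193/6
Then substitute into demand:
Q* = 193 - 2 * 193/6 = 386/3

386/3


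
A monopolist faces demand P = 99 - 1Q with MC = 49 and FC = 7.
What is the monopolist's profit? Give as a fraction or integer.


MR = MC: 99 - 2Q = 49
Q* = 25
P* = 99 - 1*25 = 74
Profit = (P* - MC)*Q* - FC
= (74 - 49)*25 - 7
= 25*25 - 7
= 625 - 7 = 618

618


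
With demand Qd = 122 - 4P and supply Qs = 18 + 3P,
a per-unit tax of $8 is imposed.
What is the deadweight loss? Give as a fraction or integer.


Pre-tax equilibrium quantity: Q* = 438/7
Post-tax equilibrium quantity: Q_tax = 342/7
Reduction in quantity: Q* - Q_tax = 96/7
DWL = (1/2) * tax * (Q* - Q_tax)
DWL = (1/2) * 8 * 96/7 = 384/7

384/7


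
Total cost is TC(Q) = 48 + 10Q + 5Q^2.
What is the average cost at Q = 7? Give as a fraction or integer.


TC(7) = 48 + 10*7 + 5*7^2
TC(7) = 48 + 70 + 245 = 363
AC = TC/Q = 363/7 = 363/7

363/7


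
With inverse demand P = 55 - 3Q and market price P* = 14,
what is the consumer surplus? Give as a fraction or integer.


Maximum willingness to pay (at Q=0): P_max = 55
Quantity demanded at P* = 14:
Q* = (55 - 14)/3 = 41/3
CS = (1/2) * Q* * (P_max - P*)
CS = (1/2) * 41/3 * (55 - 14)
CS = (1/2) * 41/3 * 41 = 1681/6

1681/6


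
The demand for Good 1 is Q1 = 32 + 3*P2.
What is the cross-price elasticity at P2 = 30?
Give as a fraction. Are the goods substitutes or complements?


dQ1/dP2 = 3
At P2 = 30: Q1 = 32 + 3*30 = 122
Exy = (dQ1/dP2)(P2/Q1) = 3 * 30 / 122 = 45/61
Since Exy > 0, the goods are substitutes.

45/61 (substitutes)


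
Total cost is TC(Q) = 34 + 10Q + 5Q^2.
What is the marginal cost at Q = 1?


MC = dTC/dQ = 10 + 2*5*Q
At Q = 1:
MC = 10 + 10*1
MC = 10 + 10 = 20

20


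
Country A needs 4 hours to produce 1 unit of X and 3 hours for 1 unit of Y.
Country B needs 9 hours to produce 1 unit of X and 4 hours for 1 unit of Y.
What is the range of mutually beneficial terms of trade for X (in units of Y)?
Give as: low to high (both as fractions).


Opportunity cost of X for Country A = hours_X / hours_Y = 4/3 = 4/3 units of Y
Opportunity cost of X for Country B = hours_X / hours_Y = 9/4 = 9/4 units of Y
Terms of trade must be between the two opportunity costs.
Range: 4/3 to 9/4

4/3 to 9/4


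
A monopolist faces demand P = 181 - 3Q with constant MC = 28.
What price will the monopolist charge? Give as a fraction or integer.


MR = 181 - 6Q
Set MR = MC: 181 - 6Q = 28
Q* = 51/2
Substitute into demand:
P* = 181 - 3*51/2 = 209/2

209/2
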